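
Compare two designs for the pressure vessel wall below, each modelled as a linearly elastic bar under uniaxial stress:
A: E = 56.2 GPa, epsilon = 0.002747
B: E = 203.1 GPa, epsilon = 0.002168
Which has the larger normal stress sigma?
Model: a linearly elastic bar under uniaxial stress, so sigma = E·epsilon (SI units).
  A: sigma = (5.62 × 10¹⁰) × 0.002747 = 1.544 × 10⁸ Pa = 154.4 MPa
  B: sigma = (2.031 × 10¹¹) × 0.002168 = 4.403 × 10⁸ Pa = 440.3 MPa
440.3 MPa > 154.4 MPa, so B is larger.
Final answer: B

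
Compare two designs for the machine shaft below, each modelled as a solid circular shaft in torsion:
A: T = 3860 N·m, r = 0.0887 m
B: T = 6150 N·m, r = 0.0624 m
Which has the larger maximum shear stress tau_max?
Model: a solid circular shaft in torsion, so tau_max = (2·T) / (π·r^3) (SI units).
  A: tau_max = (2 × 3860) / (π × 0.0887^3) = 3.521 × 10⁶ Pa = 3.521 MPa
  B: tau_max = (2 × 6150) / (π × 0.0624^3) = 1.611 × 10⁷ Pa = 16.11 MPa
16.11 MPa > 3.521 MPa, so B is larger.
Final answer: B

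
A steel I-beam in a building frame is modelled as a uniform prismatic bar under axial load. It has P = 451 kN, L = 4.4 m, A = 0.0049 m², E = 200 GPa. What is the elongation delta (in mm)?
Model: a uniform prismatic bar under axial load, so delta = (P·L) / (A·E).
Convert to SI units:
  P = 451 kN = 451000 N
  E = 200 GPa = 2 × 10¹¹ Pa
Substitute:
  delta = (451000 × 4.4) / (0.0049 × (2 × 10¹¹))
  delta = 0.002025 m
Convert: delta = 0.002025 m = 2.025 mm
Final answer: delta = 2.025 mm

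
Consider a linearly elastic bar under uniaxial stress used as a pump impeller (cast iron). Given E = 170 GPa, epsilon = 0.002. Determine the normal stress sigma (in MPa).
Model: a linearly elastic bar under uniaxial stress, so sigma = E·epsilon.
Convert to SI units:
  E = 170 GPa = 1.7 × 10¹¹ Pa
Substitute:
  sigma = (1.7 × 10¹¹) × 0.002
  sigma = 3.4 × 10⁸ Pa
Convert: sigma = 3.4 × 10⁸ Pa = 340 MPa
Final answer: sigma = 340 MPa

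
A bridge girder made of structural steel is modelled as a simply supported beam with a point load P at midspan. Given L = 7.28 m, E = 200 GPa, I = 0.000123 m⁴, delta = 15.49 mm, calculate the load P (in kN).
Model: a simply supported beam with a point load P at midspan, so delta = (P·L^3) / (48·E·I).
Solve for P: P = (48·delta·E·I) / L^3.
Convert to SI units:
  E = 200 GPa = 2 × 10¹¹ Pa
  delta = 15.49 mm = 0.01549 m
Substitute:
  P = (48 × 0.01549 × (2 × 10¹¹) × 0.000123) / 7.28^3
  P = 47410 N
Convert: P = 47410 N = 47.41 kN
Final answer: P = 47.41 kN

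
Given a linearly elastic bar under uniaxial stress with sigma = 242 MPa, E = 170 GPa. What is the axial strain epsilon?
Model: a linearly elastic bar under uniaxial stress, so epsilon = sigma / E.
Convert to SI units:
  sigma = 242 MPa = 2.42 × 10⁸ Pa
  E = 170 GPa = 1.7 × 10¹¹ Pa
Substitute:
  epsilon = (2.42 × 10⁸) / (1.7 × 10¹¹)
  epsilon = 0.001424
Final answer: epsilon = 0.001424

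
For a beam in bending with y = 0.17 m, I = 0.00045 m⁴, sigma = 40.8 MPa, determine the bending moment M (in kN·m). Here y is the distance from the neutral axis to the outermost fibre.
Model: a beam in bending, so sigma = (M·y) / I.
Solve for M: M = (sigma·I) / y.
Convert to SI units:
  sigma = 40.8 MPa = 4.08 × 10⁷ Pa
Substitute:
  M = ((4.08 × 10⁷) × 0.00045) / 0.17
  M = 108000 N·m
Convert: M = 108000 N·m = 108 kN·m
Final answer: M = 108 kN·m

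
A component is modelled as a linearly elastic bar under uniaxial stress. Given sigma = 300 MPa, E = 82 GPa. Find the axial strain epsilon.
Model: a linearly elastic bar under uniaxial stress, so epsilon = sigma / E.
Convert to SI units:
  sigma = 300 MPa = 3 × 10⁸ Pa
  E = 82 GPa = 8.2 × 10¹⁰ Pa
Substitute:
  epsilon = (3 × 10⁸) / (8.2 × 10¹⁰)
  epsilon = 0.003659
Final answer: epsilon = 0.003659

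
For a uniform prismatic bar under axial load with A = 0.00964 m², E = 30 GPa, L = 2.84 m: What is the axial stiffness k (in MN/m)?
Model: a uniform prismatic bar under axial load, so k = (A·E) / L.
Convert to SI units:
  E = 30 GPa = 3 × 10¹⁰ Pa
Substitute:
  k = (0.00964 × (3 × 10¹⁰)) / 2.84
  k = 1.018 × 10⁸ N/m
Convert: k = 1.018 × 10⁸ N/m = 101.8 MN/m
Final answer: k = 101.8 MN/m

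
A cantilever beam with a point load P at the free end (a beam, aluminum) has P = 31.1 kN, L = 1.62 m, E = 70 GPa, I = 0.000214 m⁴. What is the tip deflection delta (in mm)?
Model: a cantilever beam with a point load P at the free end, so delta = (P·L^3) / (3·E·I).
Convert to SI units:
  P = 31.1 kN = 31100 N
  E = 70 GPa = 7 × 10¹⁰ Pa
Substitute:
  delta = (31100 × 1.62^3) / (3 × (7 × 10¹⁰) × 0.000214)
  delta = 0.002942 m
Convert: delta = 0.002942 m = 2.942 mm
Final answer: delta = 2.942 mm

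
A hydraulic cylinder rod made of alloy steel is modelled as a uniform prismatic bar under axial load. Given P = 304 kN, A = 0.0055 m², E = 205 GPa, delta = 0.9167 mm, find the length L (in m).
Model: a uniform prismatic bar under axial load, so delta = (P·L) / (A·E).
Solve for L: L = (delta·A·E) / P.
Convert to SI units:
  P = 304 kN = 304000 N
  E = 205 GPa = 2.05 × 10¹¹ Pa
  delta = 0.9167 mm = 0.0009167 m
Substitute:
  L = (0.0009167 × 0.0055 × (2.05 × 10¹¹)) / 304000
  L = 3.4 m
Final answer: L = 3.4 m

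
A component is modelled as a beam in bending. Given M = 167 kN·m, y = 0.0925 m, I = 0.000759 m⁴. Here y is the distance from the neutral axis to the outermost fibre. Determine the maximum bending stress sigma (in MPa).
Model: a beam in bending, so sigma = (M·y) / I.
Convert to SI units:
  M = 167 kN·m = 167000 N·m
Substitute:
  sigma = (167000 × 0.0925) / 0.000759
  sigma = 2.035 × 10⁷ Pa
Convert: sigma = 2.035 × 10⁷ Pa = 20.35 MPa
Final answer: sigma = 20.35 MPa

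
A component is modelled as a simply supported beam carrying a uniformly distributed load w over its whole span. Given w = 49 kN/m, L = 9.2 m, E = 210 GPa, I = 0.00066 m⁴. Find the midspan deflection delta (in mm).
Model: a simply supported beam carrying a uniformly distributed load w over its whole span, so delta = (5·w·L^4) / (384·E·I).
Convert to SI units:
  w = 49 kN/m = 49000 N/m
  E = 210 GPa = 2.1 × 10¹¹ Pa
Substitute:
  delta = (5 × 49000 × 9.2^4) / (384 × (2.1 × 10¹¹) × 0.00066)
  delta = 0.03298 m
Convert: delta = 0.03298 m = 32.98 mm
Final answer: delta = 32.98 mm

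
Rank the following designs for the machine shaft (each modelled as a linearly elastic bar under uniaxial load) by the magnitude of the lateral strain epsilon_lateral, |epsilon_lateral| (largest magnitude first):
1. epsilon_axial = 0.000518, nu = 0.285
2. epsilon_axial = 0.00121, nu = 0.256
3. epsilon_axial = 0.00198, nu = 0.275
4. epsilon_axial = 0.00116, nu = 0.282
Model: a linearly elastic bar under uniaxial load, so epsilon_lateral = -nu·epsilon_axial (SI units).
  Case 1: epsilon_lateral = -(0.285 × 0.000518) = -0.0001476
  Case 2: epsilon_lateral = -(0.256 × 0.00121) = -0.0003098
  Case 3: epsilon_lateral = -(0.275 × 0.00198) = -0.0005445
  Case 4: epsilon_lateral = -(0.282 × 0.00116) = -0.0003271
Ordering by |epsilon_lateral|: 0.0005445 (case 3) > 0.0003271 (case 4) > 0.0003098 (case 2) > 0.0001476 (case 1)
Final answer: 3, 4, 2, 1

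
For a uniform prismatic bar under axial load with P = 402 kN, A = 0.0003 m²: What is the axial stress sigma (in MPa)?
Model: a uniform prismatic bar under axial load, so sigma = P / A.
Convert to SI units:
  P = 402 kN = 402000 N
Substitute:
  sigma = 402000 / 0.0003
  sigma = 1.34 × 10⁹ Pa
Convert: sigma = 1.34 × 10⁹ Pa = 1340 MPa
Final answer: sigma = 1340 MPa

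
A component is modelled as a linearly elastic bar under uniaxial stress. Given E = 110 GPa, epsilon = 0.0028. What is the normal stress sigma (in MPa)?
Model: a linearly elastic bar under uniaxial stress, so sigma = E·epsilon.
Convert to SI units:
  E = 110 GPa = 1.1 × 10¹¹ Pa
Substitute:
  sigma = (1.1 × 10¹¹) × 0.0028
  sigma = 3.08 × 10⁸ Pa
Convert: sigma = 3.08 × 10⁸ Pa = 308 MPa
Final answer: sigma = 308 MPa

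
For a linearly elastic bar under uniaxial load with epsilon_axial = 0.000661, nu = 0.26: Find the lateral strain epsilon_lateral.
Model: a linearly elastic bar under uniaxial load, so epsilon_lateral = -nu·epsilon_axial.
Substitute:
  epsilon_lateral = -(0.26 × 0.000661)
  epsilon_lateral = -0.0001719
Final answer: epsilon_lateral = -0.0001719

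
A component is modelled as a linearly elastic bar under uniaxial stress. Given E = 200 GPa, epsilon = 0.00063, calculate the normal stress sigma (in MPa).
Model: a linearly elastic bar under uniaxial stress, so epsilon = sigma / E.
Solve for sigma: sigma = epsilon·E.
Convert to SI units:
  E = 200 GPa = 2 × 10¹¹ Pa
Substitute:
  sigma = 0.00063 × (2 × 10¹¹)
  sigma = 1.26 × 10⁸ Pa
Convert: sigma = 1.26 × 10⁸ Pa = 126 MPa
Final answer: sigma = 126 MPa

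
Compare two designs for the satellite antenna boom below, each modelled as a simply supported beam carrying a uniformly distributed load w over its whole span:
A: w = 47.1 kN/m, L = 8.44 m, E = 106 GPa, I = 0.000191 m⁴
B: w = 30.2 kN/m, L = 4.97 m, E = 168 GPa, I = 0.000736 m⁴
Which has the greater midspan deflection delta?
Model: a simply supported beam carrying a uniformly distributed load w over its whole span, so delta = (5·w·L^4) / (384·E·I) (SI units).
  A: delta = (5 × 47100 × 8.44^4) / (384 × (1.06 × 10¹¹) × 0.000191) = 0.1537 m = 153.7 mm
  B: delta = (5 × 30200 × 4.97^4) / (384 × (1.68 × 10¹¹) × 0.000736) = 0.00194 m = 1.94 mm
153.7 mm > 1.94 mm, so A is larger.
Final answer: A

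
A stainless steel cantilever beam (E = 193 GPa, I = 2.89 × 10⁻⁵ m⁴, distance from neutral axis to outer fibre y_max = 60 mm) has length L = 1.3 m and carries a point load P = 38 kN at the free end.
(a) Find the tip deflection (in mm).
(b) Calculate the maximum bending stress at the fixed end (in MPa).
(a) Tip deflection of a cantilever with an end point load: δ = P·L^3 / (3·E·I). Convert P = 38 kN = 38000 N, E = 193 GPa = 1.93 × 10¹¹ Pa.
  δ = (38000 × 1.3^3) / (3 × (1.93 × 10¹¹) × (2.89 × 10⁻⁵)) = 0.004989 m = 4.989 mm
(b) Maximum bending moment at the fixed end: M = P·L = 38000 × 1.3 = 49400 N·m. Convert y_max = 60 mm = 0.06 m.
  σ = M·y_max / I = (49400 × 0.06) / (2.89 × 10⁻⁵) = 1.026 × 10⁸ Pa = 102.6 MPa
Final answer: (a) δ = 4.989 mm, (b) σ = 102.6 MPa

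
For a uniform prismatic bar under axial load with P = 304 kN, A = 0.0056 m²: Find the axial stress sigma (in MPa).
Model: a uniform prismatic bar under axial load, so sigma = P / A.
Convert to SI units:
  P = 304 kN = 304000 N
Substitute:
  sigma = 304000 / 0.0056
  sigma = 5.429 × 10⁷ Pa
Convert: sigma = 5.429 × 10⁷ Pa = 54.29 MPa
Final answer: sigma = 54.29 MPa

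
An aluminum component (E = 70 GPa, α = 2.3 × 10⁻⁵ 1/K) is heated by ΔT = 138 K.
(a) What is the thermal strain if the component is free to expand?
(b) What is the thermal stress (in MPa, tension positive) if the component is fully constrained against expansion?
(a) Free thermal strain ε_th = α·ΔT = (2.3 × 10⁻⁵) × 138 = 0.003174
(b) Fully constrained, the expansion is suppressed, so σ = -E·α·ΔT. Convert E = 70 GPa = 7 × 10¹⁰ Pa.
  σ = -(7 × 10¹⁰) × (2.3 × 10⁻⁵) × 138 = -2.222 × 10⁸ Pa = -222.2 MPa (compressive)
Final answer: (a) ε_th = 0.003174, (b) σ = -222.2 MPa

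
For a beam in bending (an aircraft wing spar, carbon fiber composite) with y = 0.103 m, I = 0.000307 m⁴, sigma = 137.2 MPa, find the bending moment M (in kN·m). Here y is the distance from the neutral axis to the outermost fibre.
Model: a beam in bending, so sigma = (M·y) / I.
Solve for M: M = (sigma·I) / y.
Convert to SI units:
  sigma = 137.2 MPa = 1.372 × 10⁸ Pa
Substitute:
  M = ((1.372 × 10⁸) × 0.000307) / 0.103
  M = 408900 N·m
Convert: M = 408900 N·m = 408.9 kN·m
Final answer: M = 408.9 kN·m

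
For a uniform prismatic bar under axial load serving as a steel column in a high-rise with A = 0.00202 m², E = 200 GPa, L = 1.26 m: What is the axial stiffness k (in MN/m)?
Model: a uniform prismatic bar under axial load, so k = (A·E) / L.
Convert to SI units:
  E = 200 GPa = 2 × 10¹¹ Pa
Substitute:
  k = (0.00202 × (2 × 10¹¹)) / 1.26
  k = 3.206 × 10⁸ N/m
Convert: k = 3.206 × 10⁸ N/m = 320.6 MN/m
Final answer: k = 320.6 MN/m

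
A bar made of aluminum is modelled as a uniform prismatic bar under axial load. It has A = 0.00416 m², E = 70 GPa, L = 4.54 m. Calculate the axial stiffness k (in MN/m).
Model: a uniform prismatic bar under axial load, so k = (A·E) / L.
Convert to SI units:
  E = 70 GPa = 7 × 10¹⁰ Pa
Substitute:
  k = (0.00416 × (7 × 10¹⁰)) / 4.54
  k = 6.414 × 10⁷ N/m
Convert: k = 6.414 × 10⁷ N/m = 64.14 MN/m
Final answer: k = 64.14 MN/m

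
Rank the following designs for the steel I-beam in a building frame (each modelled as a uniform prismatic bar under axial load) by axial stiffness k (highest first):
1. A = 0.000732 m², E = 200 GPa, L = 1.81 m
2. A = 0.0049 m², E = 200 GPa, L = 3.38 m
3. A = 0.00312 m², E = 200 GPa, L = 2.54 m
Model: a uniform prismatic bar under axial load, so k = (A·E) / L (SI units).
  Case 1: k = (0.000732 × (2 × 10¹¹)) / 1.81 = 8.088 × 10⁷ N/m = 80.88 MN/m
  Case 2: k = (0.0049 × (2 × 10¹¹)) / 3.38 = 2.899 × 10⁸ N/m = 289.9 MN/m
  Case 3: k = (0.00312 × (2 × 10¹¹)) / 2.54 = 2.457 × 10⁸ N/m = 245.7 MN/m
Ordering: 289.9 MN/m (case 2) > 245.7 MN/m (case 3) > 80.88 MN/m (case 1)
Final answer: 2, 3, 1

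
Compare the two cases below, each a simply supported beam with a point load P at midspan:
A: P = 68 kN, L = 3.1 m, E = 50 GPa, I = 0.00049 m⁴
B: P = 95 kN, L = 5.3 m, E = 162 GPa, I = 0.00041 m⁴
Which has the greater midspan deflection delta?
Model: a simply supported beam with a point load P at midspan, so delta = (P·L^3) / (48·E·I) (SI units).
  A: delta = (68000 × 3.1^3) / (48 × (5 × 10¹⁰) × 0.00049) = 0.001723 m = 1.723 mm
  B: delta = (95000 × 5.3^3) / (48 × (1.62 × 10¹¹) × 0.00041) = 0.004436 m = 4.436 mm
4.436 mm > 1.723 mm, so B is larger.
Final answer: B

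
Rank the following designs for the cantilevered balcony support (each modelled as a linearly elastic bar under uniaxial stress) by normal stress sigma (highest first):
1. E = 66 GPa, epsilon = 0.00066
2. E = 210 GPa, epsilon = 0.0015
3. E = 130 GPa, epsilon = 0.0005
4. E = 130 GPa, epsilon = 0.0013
Model: a linearly elastic bar under uniaxial stress, so sigma = E·epsilon (SI units).
  Case 1: sigma = (6.6 × 10¹⁰) × 0.00066 = 4.356 × 10⁷ Pa = 43.56 MPa
  Case 2: sigma = (2.1 × 10¹¹) × 0.0015 = 3.15 × 10⁸ Pa = 315 MPa
  Case 3: sigma = (1.3 × 10¹¹) × 0.0005 = 6.5 × 10⁷ Pa = 65 MPa
  Case 4: sigma = (1.3 × 10¹¹) × 0.0013 = 1.69 × 10⁸ Pa = 169 MPa
Ordering: 315 MPa (case 2) > 169 MPa (case 4) > 65 MPa (case 3) > 43.56 MPa (case 1)
Final answer: 2, 4, 3, 1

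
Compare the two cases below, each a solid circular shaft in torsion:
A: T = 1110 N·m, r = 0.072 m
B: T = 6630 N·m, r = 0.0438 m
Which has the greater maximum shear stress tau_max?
Model: a solid circular shaft in torsion, so tau_max = (2·T) / (π·r^3) (SI units).
  A: tau_max = (2 × 1110) / (π × 0.072^3) = 1.893 × 10⁶ Pa = 1.893 MPa
  B: tau_max = (2 × 6630) / (π × 0.0438^3) = 5.023 × 10⁷ Pa = 50.23 MPa
50.23 MPa > 1.893 MPa, so B is larger.
Final answer: B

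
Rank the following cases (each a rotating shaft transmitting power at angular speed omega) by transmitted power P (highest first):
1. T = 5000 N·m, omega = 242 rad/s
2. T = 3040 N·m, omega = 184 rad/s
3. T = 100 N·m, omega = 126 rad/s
Model: a rotating shaft transmitting power at angular speed omega, so P = T·omega (SI units).
  Case 1: P = 5000 × 242 = 1.21 × 10⁶ W = 1210 kW
  Case 2: P = 3040 × 184 = 559400 W = 559.4 kW
  Case 3: P = 100 × 126 = 12600 W = 12.6 kW
Ordering: 1210 kW (case 1) > 559.4 kW (case 2) > 12.6 kW (case 3)
Final answer: 1, 2, 3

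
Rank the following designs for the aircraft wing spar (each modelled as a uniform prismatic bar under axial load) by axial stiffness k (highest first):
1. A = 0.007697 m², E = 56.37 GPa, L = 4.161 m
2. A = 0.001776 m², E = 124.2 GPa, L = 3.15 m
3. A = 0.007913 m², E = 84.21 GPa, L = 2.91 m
Model: a uniform prismatic bar under axial load, so k = (A·E) / L (SI units).
  Case 1: k = (0.007697 × (5.637 × 10¹⁰)) / 4.161 = 1.043 × 10⁸ N/m = 104.3 MN/m
  Case 2: k = (0.001776 × (1.242 × 10¹¹)) / 3.15 = 7.003 × 10⁷ N/m = 70.03 MN/m
  Case 3: k = (0.007913 × (8.421 × 10¹⁰)) / 2.91 = 2.29 × 10⁸ N/m = 229 MN/m
Ordering: 229 MN/m (case 3) > 104.3 MN/m (case 1) > 70.03 MN/m (case 2)
Final answer: 3, 1, 2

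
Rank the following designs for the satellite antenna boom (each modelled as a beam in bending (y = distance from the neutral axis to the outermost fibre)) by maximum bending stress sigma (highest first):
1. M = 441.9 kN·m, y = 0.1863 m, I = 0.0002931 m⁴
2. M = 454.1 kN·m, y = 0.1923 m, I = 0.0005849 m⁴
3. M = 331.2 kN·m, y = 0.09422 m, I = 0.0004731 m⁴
Model: a beam in bending (y = distance from the neutral axis to the outermost fibre), so sigma = (M·y) / I (SI units).
  Case 1: sigma = (441900 × 0.1863) / 0.0002931 = 2.809 × 10⁸ Pa = 280.9 MPa
  Case 2: sigma = (454100 × 0.1923) / 0.0005849 = 1.493 × 10⁸ Pa = 149.3 MPa
  Case 3: sigma = (331200 × 0.09422) / 0.0004731 = 6.596 × 10⁷ Pa = 65.96 MPa
Ordering: 280.9 MPa (case 1) > 149.3 MPa (case 2) > 65.96 MPa (case 3)
Final answer: 1, 2, 3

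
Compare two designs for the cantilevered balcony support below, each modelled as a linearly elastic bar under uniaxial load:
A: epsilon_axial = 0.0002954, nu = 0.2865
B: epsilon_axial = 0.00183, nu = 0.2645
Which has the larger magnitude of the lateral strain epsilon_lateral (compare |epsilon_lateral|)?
Model: a linearly elastic bar under uniaxial load, so epsilon_lateral = -nu·epsilon_axial (SI units).
  A: epsilon_lateral = -(0.2865 × 0.0002954) = -8.463 × 10⁻⁵
  B: epsilon_lateral = -(0.2645 × 0.00183) = -0.000484
|epsilon_lateral|: A = 8.463 × 10⁻⁵, B = 0.000484, so B is larger in magnitude.
Final answer: B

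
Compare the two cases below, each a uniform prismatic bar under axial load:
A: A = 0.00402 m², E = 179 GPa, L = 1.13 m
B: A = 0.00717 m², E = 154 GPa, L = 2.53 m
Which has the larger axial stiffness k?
Model: a uniform prismatic bar under axial load, so k = (A·E) / L (SI units).
  A: k = (0.00402 × (1.79 × 10¹¹)) / 1.13 = 6.368 × 10⁸ N/m = 636.8 MN/m
  B: k = (0.00717 × (1.54 × 10¹¹)) / 2.53 = 4.364 × 10⁸ N/m = 436.4 MN/m
636.8 MN/m > 436.4 MN/m, so A is larger.
Final answer: A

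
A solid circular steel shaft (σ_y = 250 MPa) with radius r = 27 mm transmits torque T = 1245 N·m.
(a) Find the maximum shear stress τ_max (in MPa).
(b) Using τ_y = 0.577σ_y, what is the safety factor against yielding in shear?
(a) For a solid circular shaft, τ_max = T·r/J with J = π·r^4/2, i.e. τ_max = 2·T / (π·r^3). Convert r = 27 mm = 0.027 m.
  τ_max = (2 × 1245) / (π × 0.027^3) = 4.027 × 10⁷ Pa = 40.27 MPa
(b) τ_y = 0.577 × 250 = 144.25 MPa
  SF = τ_y/τ_max = 144.25 / 40.27 = 3.582
Final answer: (a) τ_max = 40.27 MPa, (b) SF = 3.582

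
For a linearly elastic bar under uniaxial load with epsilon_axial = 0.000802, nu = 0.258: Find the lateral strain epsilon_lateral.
Model: a linearly elastic bar under uniaxial load, so epsilon_lateral = -nu·epsilon_axial.
Substitute:
  epsilon_lateral = -(0.258 × 0.000802)
  epsilon_lateral = -0.0002069
Final answer: epsilon_lateral = -0.0002069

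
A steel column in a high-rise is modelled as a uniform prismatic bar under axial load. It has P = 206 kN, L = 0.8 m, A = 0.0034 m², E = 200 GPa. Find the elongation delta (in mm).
Model: a uniform prismatic bar under axial load, so delta = (P·L) / (A·E).
Convert to SI units:
  P = 206 kN = 206000 N
  E = 200 GPa = 2 × 10¹¹ Pa
Substitute:
  delta = (206000 × 0.8) / (0.0034 × (2 × 10¹¹))
  delta = 0.0002424 m
Convert: delta = 0.0002424 m = 0.2424 mm
Final answer: delta = 0.2424 mm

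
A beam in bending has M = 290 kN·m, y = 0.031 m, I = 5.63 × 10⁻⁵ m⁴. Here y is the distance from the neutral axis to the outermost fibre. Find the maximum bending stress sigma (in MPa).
Model: a beam in bending, so sigma = (M·y) / I.
Convert to SI units:
  M = 290 kN·m = 290000 N·m
Substitute:
  sigma = (290000 × 0.031) / (5.63 × 10⁻⁵)
  sigma = 1.597 × 10⁸ Pa
Convert: sigma = 1.597 × 10⁸ Pa = 159.7 MPa
Final answer: sigma = 159.7 MPa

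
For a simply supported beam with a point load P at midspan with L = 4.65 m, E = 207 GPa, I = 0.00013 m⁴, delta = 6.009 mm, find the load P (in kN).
Model: a simply supported beam with a point load P at midspan, so delta = (P·L^3) / (48·E·I).
Solve for P: P = (48·delta·E·I) / L^3.
Convert to SI units:
  E = 207 GPa = 2.07 × 10¹¹ Pa
  delta = 6.009 mm = 0.006009 m
Substitute:
  P = (48 × 0.006009 × (2.07 × 10¹¹) × 0.00013) / 4.65^3
  P = 77200 N
Convert: P = 77200 N = 77.2 kN
Final answer: P = 77.2 kN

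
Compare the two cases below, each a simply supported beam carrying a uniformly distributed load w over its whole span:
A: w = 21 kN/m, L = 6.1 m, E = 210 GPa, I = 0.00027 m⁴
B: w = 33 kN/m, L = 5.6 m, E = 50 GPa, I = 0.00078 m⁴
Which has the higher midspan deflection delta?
Model: a simply supported beam carrying a uniformly distributed load w over its whole span, so delta = (5·w·L^4) / (384·E·I) (SI units).
  A: delta = (5 × 21000 × 6.1^4) / (384 × (2.1 × 10¹¹) × 0.00027) = 0.006677 m = 6.677 mm
  B: delta = (5 × 33000 × 5.6^4) / (384 × (5 × 10¹⁰) × 0.00078) = 0.01084 m = 10.84 mm
10.84 mm > 6.677 mm, so B is larger.
Final answer: B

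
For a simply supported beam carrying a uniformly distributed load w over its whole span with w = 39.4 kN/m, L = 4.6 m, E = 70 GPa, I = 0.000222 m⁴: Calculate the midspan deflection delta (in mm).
Model: a simply supported beam carrying a uniformly distributed load w over its whole span, so delta = (5·w·L^4) / (384·E·I).
Convert to SI units:
  w = 39.4 kN/m = 39400 N/m
  E = 70 GPa = 7 × 10¹⁰ Pa
Substitute:
  delta = (5 × 39400 × 4.6^4) / (384 × (7 × 10¹⁰) × 0.000222)
  delta = 0.01478 m
Convert: delta = 0.01478 m = 14.78 mm
Final answer: delta = 14.78 mm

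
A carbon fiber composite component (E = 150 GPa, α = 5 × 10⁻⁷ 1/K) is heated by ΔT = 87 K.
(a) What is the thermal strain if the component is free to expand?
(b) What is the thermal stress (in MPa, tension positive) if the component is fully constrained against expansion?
(a) Free thermal strain ε_th = α·ΔT = (5 × 10⁻⁷) × 87 = 4.35 × 10⁻⁵
(b) Fully constrained, the expansion is suppressed, so σ = -E·α·ΔT. Convert E = 150 GPa = 1.5 × 10¹¹ Pa.
  σ = -(1.5 × 10¹¹) × (5 × 10⁻⁷) × 87 = -6.525 × 10⁶ Pa = -6.525 MPa (compressive)
Final answer: (a) ε_th = 4.35 × 10⁻⁵, (b) σ = -6.525 MPa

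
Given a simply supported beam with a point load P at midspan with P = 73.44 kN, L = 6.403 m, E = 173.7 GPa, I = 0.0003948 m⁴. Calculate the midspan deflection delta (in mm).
Model: a simply supported beam with a point load P at midspan, so delta = (P·L^3) / (48·E·I).
Convert to SI units:
  P = 73.44 kN = 73440 N
  E = 173.7 GPa = 1.737 × 10¹¹ Pa
Substitute:
  delta = (73440 × 6.403^3) / (48 × (1.737 × 10¹¹) × 0.0003948)
  delta = 0.005857 m
Convert: delta = 0.005857 m = 5.857 mm
Final answer: delta = 5.857 mm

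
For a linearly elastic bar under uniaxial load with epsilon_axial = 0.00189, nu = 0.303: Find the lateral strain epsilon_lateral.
Model: a linearly elastic bar under uniaxial load, so epsilon_lateral = -nu·epsilon_axial.
Substitute:
  epsilon_lateral = -(0.303 × 0.00189)
  epsilon_lateral = -0.0005727
Final answer: epsilon_lateral = -0.0005727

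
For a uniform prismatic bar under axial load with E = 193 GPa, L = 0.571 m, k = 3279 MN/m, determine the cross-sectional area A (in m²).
Model: a uniform prismatic bar under axial load, so k = (A·E) / L.
Solve for A: A = (k·L) / E.
Convert to SI units:
  E = 193 GPa = 1.93 × 10¹¹ Pa
  k = 3279 MN/m = 3.279 × 10⁹ N/m
Substitute:
  A = ((3.279 × 10⁹) × 0.571) / (1.93 × 10¹¹)
  A = 0.009701 m²
Final answer: A = 0.009701 m²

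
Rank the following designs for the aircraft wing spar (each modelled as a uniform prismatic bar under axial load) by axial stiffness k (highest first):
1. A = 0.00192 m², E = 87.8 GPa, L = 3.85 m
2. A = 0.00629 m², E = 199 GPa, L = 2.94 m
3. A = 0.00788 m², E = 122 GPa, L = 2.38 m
Model: a uniform prismatic bar under axial load, so k = (A·E) / L (SI units).
  Case 1: k = (0.00192 × (8.78 × 10¹⁰)) / 3.85 = 4.379 × 10⁷ N/m = 43.79 MN/m
  Case 2: k = (0.00629 × (1.99 × 10¹¹)) / 2.94 = 4.258 × 10⁸ N/m = 425.8 MN/m
  Case 3: k = (0.00788 × (1.22 × 10¹¹)) / 2.38 = 4.039 × 10⁸ N/m = 403.9 MN/m
Ordering: 425.8 MN/m (case 2) > 403.9 MN/m (case 3) > 43.79 MN/m (case 1)
Final answer: 2, 3, 1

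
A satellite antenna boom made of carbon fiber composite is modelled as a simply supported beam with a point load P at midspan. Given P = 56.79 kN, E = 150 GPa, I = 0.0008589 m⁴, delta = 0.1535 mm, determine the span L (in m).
Model: a simply supported beam with a point load P at midspan, so delta = (P·L^3) / (48·E·I).
Solve for L: L = ((48·delta·E·I) / P)^(1/3).
Convert to SI units:
  P = 56.79 kN = 56790 N
  E = 150 GPa = 1.5 × 10¹¹ Pa
  delta = 0.1535 mm = 0.0001535 m
Substitute:
  L = ((48 × 0.0001535 × (1.5 × 10¹¹) × 0.0008589) / 56790)^(1/3)
  L = 2.557 m
Final answer: L = 2.557 m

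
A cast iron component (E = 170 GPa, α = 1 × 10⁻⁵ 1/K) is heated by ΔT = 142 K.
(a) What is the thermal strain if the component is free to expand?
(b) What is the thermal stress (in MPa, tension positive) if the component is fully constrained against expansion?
(a) Free thermal strain ε_th = α·ΔT = (1 × 10⁻⁵) × 142 = 0.00142
(b) Fully constrained, the expansion is suppressed, so σ = -E·α·ΔT. Convert E = 170 GPa = 1.7 × 10¹¹ Pa.
  σ = -(1.7 × 10¹¹) × (1 × 10⁻⁵) × 142 = -2.414 × 10⁸ Pa = -241.4 MPa (compressive)
Final answer: (a) ε_th = 0.00142, (b) σ = -241.4 MPa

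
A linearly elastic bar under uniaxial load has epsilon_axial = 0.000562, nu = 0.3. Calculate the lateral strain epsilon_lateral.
Model: a linearly elastic bar under uniaxial load, so epsilon_lateral = -nu·epsilon_axial.
Substitute:
  epsilon_lateral = -(0.3 × 0.000562)
  epsilon_lateral = -0.0001686
Final answer: epsilon_lateral = -0.0001686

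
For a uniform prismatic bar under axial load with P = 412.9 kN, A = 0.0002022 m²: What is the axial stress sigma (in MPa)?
Model: a uniform prismatic bar under axial load, so sigma = P / A.
Convert to SI units:
  P = 412.9 kN = 412900 N
Substitute:
  sigma = 412900 / 0.0002022
  sigma = 2.042 × 10⁹ Pa
Convert: sigma = 2.042 × 10⁹ Pa = 2042 MPa
Final answer: sigma = 2042 MPa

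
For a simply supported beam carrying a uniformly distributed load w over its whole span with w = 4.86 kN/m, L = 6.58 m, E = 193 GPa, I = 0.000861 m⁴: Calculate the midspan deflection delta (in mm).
Model: a simply supported beam carrying a uniformly distributed load w over its whole span, so delta = (5·w·L^4) / (384·E·I).
Convert to SI units:
  w = 4.86 kN/m = 4860 N/m
  E = 193 GPa = 1.93 × 10¹¹ Pa
Substitute:
  delta = (5 × 4860 × 6.58^4) / (384 × (1.93 × 10¹¹) × 0.000861)
  delta = 0.0007139 m
Convert: delta = 0.0007139 m = 0.7139 mm
Final answer: delta = 0.7139 mm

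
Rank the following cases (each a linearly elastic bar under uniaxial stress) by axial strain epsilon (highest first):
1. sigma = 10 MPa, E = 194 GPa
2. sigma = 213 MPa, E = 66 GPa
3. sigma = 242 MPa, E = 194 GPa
Model: a linearly elastic bar under uniaxial stress, so epsilon = sigma / E (SI units).
  Case 1: epsilon = (1 × 10⁷) / (1.94 × 10¹¹) = 5.155 × 10⁻⁵
  Case 2: epsilon = (2.13 × 10⁸) / (6.6 × 10¹⁰) = 0.003227
  Case 3: epsilon = (2.42 × 10⁸) / (1.94 × 10¹¹) = 0.001247
Ordering: 0.003227 (case 2) > 0.001247 (case 3) > 5.155 × 10⁻⁵ (case 1)
Final answer: 2, 3, 1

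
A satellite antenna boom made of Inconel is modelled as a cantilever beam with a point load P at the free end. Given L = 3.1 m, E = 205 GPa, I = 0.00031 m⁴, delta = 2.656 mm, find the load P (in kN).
Model: a cantilever beam with a point load P at the free end, so delta = (P·L^3) / (3·E·I).
Solve for P: P = (3·delta·E·I) / L^3.
Convert to SI units:
  E = 205 GPa = 2.05 × 10¹¹ Pa
  delta = 2.656 mm = 0.002656 m
Substitute:
  P = (3 × 0.002656 × (2.05 × 10¹¹) × 0.00031) / 3.1^3
  P = 17000 N
Convert: P = 17000 N = 17 kN
Final answer: P = 17 kN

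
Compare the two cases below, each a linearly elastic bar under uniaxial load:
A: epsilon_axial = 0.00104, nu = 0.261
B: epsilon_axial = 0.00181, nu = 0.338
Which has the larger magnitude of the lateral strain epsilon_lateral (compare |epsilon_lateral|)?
Model: a linearly elastic bar under uniaxial load, so epsilon_lateral = -nu·epsilon_axial (SI units).
  A: epsilon_lateral = -(0.261 × 0.00104) = -0.0002714
  B: epsilon_lateral = -(0.338 × 0.00181) = -0.0006118
|epsilon_lateral|: A = 0.0002714, B = 0.0006118, so B is larger in magnitude.
Final answer: B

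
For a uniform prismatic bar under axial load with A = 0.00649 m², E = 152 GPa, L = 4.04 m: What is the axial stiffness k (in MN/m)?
Model: a uniform prismatic bar under axial load, so k = (A·E) / L.
Convert to SI units:
  E = 152 GPa = 1.52 × 10¹¹ Pa
Substitute:
  k = (0.00649 × (1.52 × 10¹¹)) / 4.04
  k = 2.442 × 10⁸ N/m
Convert: k = 2.442 × 10⁸ N/m = 244.2 MN/m
Final answer: k = 244.2 MN/m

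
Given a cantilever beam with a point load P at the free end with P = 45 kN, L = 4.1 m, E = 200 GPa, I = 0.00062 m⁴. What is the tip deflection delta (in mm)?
Model: a cantilever beam with a point load P at the free end, so delta = (P·L^3) / (3·E·I).
Convert to SI units:
  P = 45 kN = 45000 N
  E = 200 GPa = 2 × 10¹¹ Pa
Substitute:
  delta = (45000 × 4.1^3) / (3 × (2 × 10¹¹) × 0.00062)
  delta = 0.008337 m
Convert: delta = 0.008337 m = 8.337 mm
Final answer: delta = 8.337 mm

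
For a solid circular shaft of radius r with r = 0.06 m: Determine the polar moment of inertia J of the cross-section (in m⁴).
Model: a solid circular shaft of radius r, so J = (π·r^4) / 2.
Substitute:
  J = (π × 0.06^4) / 2
  J = 2.036 × 10⁻⁵ m⁴
Final answer: J = 2.036 × 10⁻⁵ m⁴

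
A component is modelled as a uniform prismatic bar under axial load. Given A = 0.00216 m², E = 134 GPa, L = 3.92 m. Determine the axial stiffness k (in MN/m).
Model: a uniform prismatic bar under axial load, so k = (A·E) / L.
Convert to SI units:
  E = 134 GPa = 1.34 × 10¹¹ Pa
Substitute:
  k = (0.00216 × (1.34 × 10¹¹)) / 3.92
  k = 7.384 × 10⁷ N/m
Convert: k = 7.384 × 10⁷ N/m = 73.84 MN/m
Final answer: k = 73.84 MN/m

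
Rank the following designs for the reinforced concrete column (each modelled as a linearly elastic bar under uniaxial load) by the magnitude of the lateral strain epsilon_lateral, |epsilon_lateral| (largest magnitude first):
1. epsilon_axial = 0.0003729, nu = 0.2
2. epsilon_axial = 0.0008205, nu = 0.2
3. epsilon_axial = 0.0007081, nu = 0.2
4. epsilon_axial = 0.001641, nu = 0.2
Model: a linearly elastic bar under uniaxial load, so epsilon_lateral = -nu·epsilon_axial (SI units).
  Case 1: epsilon_lateral = -(0.2 × 0.0003729) = -7.458 × 10⁻⁵
  Case 2: epsilon_lateral = -(0.2 × 0.0008205) = -0.0001641
  Case 3: epsilon_lateral = -(0.2 × 0.0007081) = -0.0001416
  Case 4: epsilon_lateral = -(0.2 × 0.001641) = -0.0003282
Ordering by |epsilon_lateral|: 0.0003282 (case 4) > 0.0001641 (case 2) > 0.0001416 (case 3) > 7.458 × 10⁻⁵ (case 1)
Final answer: 4, 2, 3, 1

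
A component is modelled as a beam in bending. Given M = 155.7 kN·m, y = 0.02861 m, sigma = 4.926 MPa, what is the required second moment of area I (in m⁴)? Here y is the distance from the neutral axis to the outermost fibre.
Model: a beam in bending, so sigma = (M·y) / I.
Solve for I: I = (M·y) / sigma.
Convert to SI units:
  M = 155.7 kN·m = 155700 N·m
  sigma = 4.926 MPa = 4.926 × 10⁶ Pa
Substitute:
  I = (155700 × 0.02861) / (4.926 × 10⁶)
  I = 0.0009043 m⁴
Final answer: I = 0.0009043 m⁴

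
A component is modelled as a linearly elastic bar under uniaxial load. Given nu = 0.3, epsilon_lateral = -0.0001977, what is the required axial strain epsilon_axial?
Model: a linearly elastic bar under uniaxial load, so epsilon_lateral = -nu·epsilon_axial.
Solve for epsilon_axial: epsilon_axial = -epsilon_lateral / nu.
Substitute:
  epsilon_axial = -(-0.0001977) / 0.3
  epsilon_axial = 0.000659
Final answer: epsilon_axial = 0.000659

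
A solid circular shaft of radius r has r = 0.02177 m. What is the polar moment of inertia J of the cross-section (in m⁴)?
Model: a solid circular shaft of radius r, so J = (π·r^4) / 2.
Substitute:
  J = (π × 0.02177^4) / 2
  J = 3.528 × 10⁻⁷ m⁴
Final answer: J = 3.528 × 10⁻⁷ m⁴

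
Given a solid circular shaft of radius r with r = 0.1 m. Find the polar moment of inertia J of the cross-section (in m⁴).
Model: a solid circular shaft of radius r, so J = (π·r^4) / 2.
Substitute:
  J = (π × 0.1^4) / 2
  J = 0.0001571 m⁴
Final answer: J = 0.0001571 m⁴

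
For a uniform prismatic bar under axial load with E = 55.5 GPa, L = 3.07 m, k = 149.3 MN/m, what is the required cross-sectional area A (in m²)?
Model: a uniform prismatic bar under axial load, so k = (A·E) / L.
Solve for A: A = (k·L) / E.
Convert to SI units:
  E = 55.5 GPa = 5.55 × 10¹⁰ Pa
  k = 149.3 MN/m = 1.493 × 10⁸ N/m
Substitute:
  A = ((1.493 × 10⁸) × 3.07) / (5.55 × 10¹⁰)
  A = 0.008259 m²
Final answer: A = 0.008259 m²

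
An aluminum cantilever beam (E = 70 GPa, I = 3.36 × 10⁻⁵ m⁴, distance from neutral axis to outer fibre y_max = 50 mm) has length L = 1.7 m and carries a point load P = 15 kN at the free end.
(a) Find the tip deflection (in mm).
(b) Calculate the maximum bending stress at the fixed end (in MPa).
(a) Tip deflection of a cantilever with an end point load: δ = P·L^3 / (3·E·I). Convert P = 15 kN = 15000 N, E = 70 GPa = 7 × 10¹⁰ Pa.
  δ = (15000 × 1.7^3) / (3 × (7 × 10¹⁰) × (3.36 × 10⁻⁵)) = 0.01044 m = 10.44 mm
(b) Maximum bending moment at the fixed end: M = P·L = 15000 × 1.7 = 25500 N·m. Convert y_max = 50 mm = 0.05 m.
  σ = M·y_max / I = (25500 × 0.05) / (3.36 × 10⁻⁵) = 3.795 × 10⁷ Pa = 37.95 MPa
Final answer: (a) δ = 10.44 mm, (b) σ = 37.95 MPa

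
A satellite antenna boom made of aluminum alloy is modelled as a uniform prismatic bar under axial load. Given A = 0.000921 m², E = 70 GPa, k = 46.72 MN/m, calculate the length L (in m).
Model: a uniform prismatic bar under axial load, so k = (A·E) / L.
Solve for L: L = (A·E) / k.
Convert to SI units:
  E = 70 GPa = 7 × 10¹⁰ Pa
  k = 46.72 MN/m = 4.672 × 10⁷ N/m
Substitute:
  L = (0.000921 × (7 × 10¹⁰)) / (4.672 × 10⁷)
  L = 1.38 m
Final answer: L = 1.38 m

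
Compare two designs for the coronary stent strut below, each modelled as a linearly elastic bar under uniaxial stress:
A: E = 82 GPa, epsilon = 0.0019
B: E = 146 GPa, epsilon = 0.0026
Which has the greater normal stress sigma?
Model: a linearly elastic bar under uniaxial stress, so sigma = E·epsilon (SI units).
  A: sigma = (8.2 × 10¹⁰) × 0.0019 = 1.558 × 10⁸ Pa = 155.8 MPa
  B: sigma = (1.46 × 10¹¹) × 0.0026 = 3.796 × 10⁸ Pa = 379.6 MPa
379.6 MPa > 155.8 MPa, so B is larger.
Final answer: B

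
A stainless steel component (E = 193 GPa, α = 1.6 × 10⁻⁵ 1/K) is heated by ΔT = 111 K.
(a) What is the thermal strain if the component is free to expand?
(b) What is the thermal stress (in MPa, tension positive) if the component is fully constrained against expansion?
(a) Free thermal strain ε_th = α·ΔT = (1.6 × 10⁻⁵) × 111 = 0.001776
(b) Fully constrained, the expansion is suppressed, so σ = -E·α·ΔT. Convert E = 193 GPa = 1.93 × 10¹¹ Pa.
  σ = -(1.93 × 10¹¹) × (1.6 × 10⁻⁵) × 111 = -3.428 × 10⁸ Pa = -342.8 MPa (compressive)
Final answer: (a) ε_th = 0.001776, (b) σ = -342.8 MPa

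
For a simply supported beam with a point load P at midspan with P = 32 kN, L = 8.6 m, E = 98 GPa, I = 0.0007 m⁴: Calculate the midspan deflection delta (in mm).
Model: a simply supported beam with a point load P at midspan, so delta = (P·L^3) / (48·E·I).
Convert to SI units:
  P = 32 kN = 32000 N
  E = 98 GPa = 9.8 × 10¹⁰ Pa
Substitute:
  delta = (32000 × 8.6^3) / (48 × (9.8 × 10¹⁰) × 0.0007)
  delta = 0.006181 m
Convert: delta = 0.006181 m = 6.181 mm
Final answer: delta = 6.181 mm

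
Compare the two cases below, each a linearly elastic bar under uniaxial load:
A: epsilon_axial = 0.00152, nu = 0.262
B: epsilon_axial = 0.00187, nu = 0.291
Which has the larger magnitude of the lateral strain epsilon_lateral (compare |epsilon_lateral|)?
Model: a linearly elastic bar under uniaxial load, so epsilon_lateral = -nu·epsilon_axial (SI units).
  A: epsilon_lateral = -(0.262 × 0.00152) = -0.0003982
  B: epsilon_lateral = -(0.291 × 0.00187) = -0.0005442
|epsilon_lateral|: A = 0.0003982, B = 0.0005442, so B is larger in magnitude.
Final answer: B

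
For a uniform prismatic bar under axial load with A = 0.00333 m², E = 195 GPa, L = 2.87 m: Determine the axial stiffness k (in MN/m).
Model: a uniform prismatic bar under axial load, so k = (A·E) / L.
Convert to SI units:
  E = 195 GPa = 1.95 × 10¹¹ Pa
Substitute:
  k = (0.00333 × (1.95 × 10¹¹)) / 2.87
  k = 2.263 × 10⁸ N/m
Convert: k = 2.263 × 10⁸ N/m = 226.3 MN/m
Final answer: k = 226.3 MN/m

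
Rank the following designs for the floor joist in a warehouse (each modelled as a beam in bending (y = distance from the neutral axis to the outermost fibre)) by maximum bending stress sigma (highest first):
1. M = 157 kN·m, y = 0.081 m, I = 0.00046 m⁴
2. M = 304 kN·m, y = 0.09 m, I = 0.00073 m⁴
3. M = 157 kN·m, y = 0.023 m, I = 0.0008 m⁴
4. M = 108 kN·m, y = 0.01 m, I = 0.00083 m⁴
Model: a beam in bending (y = distance from the neutral axis to the outermost fibre), so sigma = (M·y) / I (SI units).
  Case 1: sigma = (157000 × 0.081) / 0.00046 = 2.765 × 10⁷ Pa = 27.65 MPa
  Case 2: sigma = (304000 × 0.09) / 0.00073 = 3.748 × 10⁷ Pa = 37.48 MPa
  Case 3: sigma = (157000 × 0.023) / 0.0008 = 4.514 × 10⁶ Pa = 4.514 MPa
  Case 4: sigma = (108000 × 0.01) / 0.00083 = 1.301 × 10⁶ Pa = 1.301 MPa
Ordering: 37.48 MPa (case 2) > 27.65 MPa (case 1) > 4.514 MPa (case 3) > 1.301 MPa (case 4)
Final answer: 2, 1, 3, 4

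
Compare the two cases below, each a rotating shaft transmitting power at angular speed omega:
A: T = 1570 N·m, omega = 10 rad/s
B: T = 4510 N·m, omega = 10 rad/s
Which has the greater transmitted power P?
Model: a rotating shaft transmitting power at angular speed omega, so P = T·omega (SI units).
  A: P = 1570 × 10 = 15700 W = 15.7 kW
  B: P = 4510 × 10 = 45100 W = 45.1 kW
45.1 kW > 15.7 kW, so B is larger.
Final answer: B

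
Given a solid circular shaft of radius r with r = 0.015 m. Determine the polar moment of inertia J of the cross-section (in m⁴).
Model: a solid circular shaft of radius r, so J = (π·r^4) / 2.
Substitute:
  J = (π × 0.015^4) / 2
  J = 7.952 × 10⁻⁸ m⁴
Final answer: J = 7.952 × 10⁻⁸ m⁴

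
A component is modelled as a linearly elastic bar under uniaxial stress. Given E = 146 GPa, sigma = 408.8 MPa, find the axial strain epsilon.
Model: a linearly elastic bar under uniaxial stress, so sigma = E·epsilon.
Solve for epsilon: epsilon = sigma / E.
Convert to SI units:
  E = 146 GPa = 1.46 × 10¹¹ Pa
  sigma = 408.8 MPa = 4.088 × 10⁸ Pa
Substitute:
  epsilon = (4.088 × 10⁸) / (1.46 × 10¹¹)
  epsilon = 0.0028
Final answer: epsilon = 0.0028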